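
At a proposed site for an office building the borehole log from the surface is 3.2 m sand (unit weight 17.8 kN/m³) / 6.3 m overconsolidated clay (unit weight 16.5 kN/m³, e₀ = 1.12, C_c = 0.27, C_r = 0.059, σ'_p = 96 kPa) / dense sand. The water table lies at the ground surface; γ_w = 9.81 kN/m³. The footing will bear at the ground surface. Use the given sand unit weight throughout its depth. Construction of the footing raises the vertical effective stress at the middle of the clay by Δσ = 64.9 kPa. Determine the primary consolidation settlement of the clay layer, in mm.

S_c ≈ 107 mm

Mid-depth of clay below the ground surface: z = 3.2 + 6.3/2 = 6.35 m.
Total vertical stress at mid-clay: σ_v = 17.8×3.2 + 16.5×3.15 = 108.94 kPa.
Pore pressure: u = 9.81×(6.35 − 0) = 62.294 kPa.
Initial effective stress: σ'_0 = σ_v − u = 108.94 − 62.294 = 46.646 kPa.
Final effective stress: σ'_f = 46.646 + 64.9 = 111.55 kPa.
σ'_f = 111.55 > σ'_p = 96 kPa, so the stress path crosses the preconsolidation pressure — recompression up to σ'_p, then virgin compression beyond:
S_c = H/(1+e₀)·[C_r·log₁₀(σ'_p/σ'_0) + C_c·log₁₀(σ'_f/σ'_p)]
    = 6.3/2.12 × [0.059×log₁₀(96/46.646) + 0.27×log₁₀(111.55/96)]
    = 2.9717 × [0.018494 + 0.017604] = 0.1073 m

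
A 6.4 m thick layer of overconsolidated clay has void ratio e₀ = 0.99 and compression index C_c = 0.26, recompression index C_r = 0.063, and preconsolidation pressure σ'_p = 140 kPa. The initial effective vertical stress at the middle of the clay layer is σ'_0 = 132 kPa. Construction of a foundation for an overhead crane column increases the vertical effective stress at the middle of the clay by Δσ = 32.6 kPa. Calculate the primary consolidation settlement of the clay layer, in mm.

Final effective stress: σ'_f = 132 + 32.6 = 164.6 kPa.
σ'_f = 164.6 > σ'_p = 140 kPa, so the stress path crosses the preconsolidation pressure — recompression up to σ'_p, then virgin compression beyond:
S_c = H/(1+e₀)·[C_r·log₁₀(σ'_p/σ'_0) + C_c·log₁₀(σ'_f/σ'_p)]
    = 6.4/1.99 × [0.063×log₁₀(140/132) + 0.26×log₁₀(164.6/140)]
    = 3.2161 × [0.0016099 + 0.018278] = 0.06396 m

S_c ≈ 64 mm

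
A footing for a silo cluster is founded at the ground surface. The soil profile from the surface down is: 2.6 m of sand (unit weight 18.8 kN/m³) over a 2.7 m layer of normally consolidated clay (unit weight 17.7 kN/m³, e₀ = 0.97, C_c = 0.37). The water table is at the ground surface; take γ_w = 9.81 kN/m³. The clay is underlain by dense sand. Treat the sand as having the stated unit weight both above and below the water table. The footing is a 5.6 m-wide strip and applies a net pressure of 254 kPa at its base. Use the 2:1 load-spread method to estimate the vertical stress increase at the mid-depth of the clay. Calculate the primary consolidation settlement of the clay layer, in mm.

S_c ≈ 370 mm

Mid-depth of clay below the ground surface: z = 2.6 + 2.7/2 = 3.95 m.
Total vertical stress at mid-clay: σ_v = 18.8×2.6 + 17.7×1.35 = 72.775 kPa.
Pore pressure: u = 9.81×(3.95 − 0) = 38.75 kPa.
Initial effective stress: σ'_0 = σ_v − u = 72.775 − 38.75 = 34.025 kPa.
Stress increase at mid-clay by the 2:1 spreading method:
Δσ = qB/(B+z) = 254×5.6/(5.6+3.95) = 148.94 kPa
Final effective stress: σ'_f = σ'_0 + Δσ = 34.025 + 148.94 = 182.97 kPa.
Normally consolidated clay, so the full stress increment lies on the virgin compression line:
S_c = C_c·H/(1+e₀)·log₁₀(σ'_f/σ'_0) = 0.37×2.7/(1+0.97)×log₁₀(182.97/34.025)
    = 0.50711 × 0.73058 = 0.3705 m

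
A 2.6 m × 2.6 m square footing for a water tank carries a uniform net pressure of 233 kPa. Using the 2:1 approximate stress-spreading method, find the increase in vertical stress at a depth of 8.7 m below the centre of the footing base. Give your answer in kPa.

Δσ_z ≈ 12.3 kPa

By the 2:1 method the load spreads at 1 horizontal : 2 vertical, so at depth z the loaded area has grown by z in each plan dimension:
Δσ = qBL/((B+z)(L+z)) = 233×2.6×2.6/((2.6+8.7)(2.6+8.7)) = 12.335 kPa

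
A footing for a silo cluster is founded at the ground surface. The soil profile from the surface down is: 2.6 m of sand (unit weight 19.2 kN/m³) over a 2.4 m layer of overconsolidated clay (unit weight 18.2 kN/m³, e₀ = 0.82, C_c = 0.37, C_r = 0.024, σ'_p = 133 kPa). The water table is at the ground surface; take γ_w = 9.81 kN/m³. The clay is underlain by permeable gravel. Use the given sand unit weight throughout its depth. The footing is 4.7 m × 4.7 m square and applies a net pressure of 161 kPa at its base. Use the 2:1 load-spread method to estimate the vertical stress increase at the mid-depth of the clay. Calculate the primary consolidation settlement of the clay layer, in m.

S_c ≈ 0.0122 m

Mid-depth of clay below the ground surface: z = 2.6 + 2.4/2 = 3.8 m.
Total vertical stress at mid-clay: σ_v = 19.2×2.6 + 18.2×1.2 = 71.76 kPa.
Pore pressure: u = 9.81×(3.8 − 0) = 37.278 kPa.
Initial effective stress: σ'_0 = σ_v − u = 71.76 − 37.278 = 34.482 kPa.
Stress increase at mid-clay by the 2:1 spreading method:
Δσ = qBL/((B+z)(L+z)) = 161×4.7×4.7/((4.7+3.8)(4.7+3.8)) = 49.225 kPa
Final effective stress: σ'_f = 34.482 + 49.225 = 83.707 kPa.
σ'_f = 83.707 ≤ σ'_p = 133 kPa, so the clay remains overconsolidated and only the recompression index applies:
S_c = C_r·H/(1+e₀)·log₁₀(σ'_f/σ'_0) = 0.024×2.4/1.82×log₁₀(83.707/34.482)
    = 0.031649 × 0.38517 = 0.01219 m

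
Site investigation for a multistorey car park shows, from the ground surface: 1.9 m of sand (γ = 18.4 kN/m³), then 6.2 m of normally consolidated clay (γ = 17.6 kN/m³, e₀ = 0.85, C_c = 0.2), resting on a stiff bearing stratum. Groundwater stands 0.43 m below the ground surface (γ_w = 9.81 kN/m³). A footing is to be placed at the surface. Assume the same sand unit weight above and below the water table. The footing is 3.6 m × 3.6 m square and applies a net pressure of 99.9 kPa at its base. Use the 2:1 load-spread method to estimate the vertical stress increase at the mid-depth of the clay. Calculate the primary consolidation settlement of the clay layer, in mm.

Mid-depth of clay below the ground surface: z = 1.9 + 6.2/2 = 5 m.
Total vertical stress at mid-clay: σ_v = 18.4×1.9 + 17.6×3.1 = 89.52 kPa.
Pore pressure: u = 9.81×(5 − 0.43) = 44.832 kPa.
Initial effective stress: σ'_0 = σ_v − u = 89.52 − 44.832 = 44.688 kPa.
Stress increase at mid-clay by the 2:1 spreading method:
Δσ = qBL/((B+z)(L+z)) = 99.9×3.6×3.6/((3.6+5)(3.6+5)) = 17.505 kPa
Final effective stress: σ'_f = σ'_0 + Δσ = 44.688 + 17.505 = 62.193 kPa.
Normally consolidated clay, so the full stress increment lies on the virgin compression line:
S_c = C_c·H/(1+e₀)·log₁₀(σ'_f/σ'_0) = 0.2×6.2/(1+0.85)×log₁₀(62.193/44.688)
    = 0.67027 × 0.14355 = 0.09622 m

S_c ≈ 96.2 mm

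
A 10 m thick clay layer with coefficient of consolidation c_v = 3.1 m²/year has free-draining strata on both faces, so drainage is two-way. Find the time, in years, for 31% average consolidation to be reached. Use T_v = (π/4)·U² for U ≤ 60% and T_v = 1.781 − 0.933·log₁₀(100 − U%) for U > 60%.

t ≈ 0.609 years

Drainage path length: H_d = H/2 = 5 m (double drainage).
U ≤ 60%: T_v = (π/4)·U² = (π/4)×0.31² = 0.075477.
t = T_v·H_d²/c_v = 0.075477×5²/3.1 = 0.6087 years.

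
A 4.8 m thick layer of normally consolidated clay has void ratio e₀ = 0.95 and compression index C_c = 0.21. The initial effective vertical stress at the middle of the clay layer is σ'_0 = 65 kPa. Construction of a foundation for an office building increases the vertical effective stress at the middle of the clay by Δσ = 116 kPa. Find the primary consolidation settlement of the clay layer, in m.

S_c ≈ 0.23 m

Final effective stress: σ'_f = σ'_0 + Δσ = 65 + 116 = 181 kPa.
Normally consolidated clay, so the full stress increment lies on the virgin compression line:
S_c = C_c·H/(1+e₀)·log₁₀(σ'_f/σ'_0) = 0.21×4.8/(1+0.95)×log₁₀(181/65)
    = 0.51692 × 0.44477 = 0.2299 m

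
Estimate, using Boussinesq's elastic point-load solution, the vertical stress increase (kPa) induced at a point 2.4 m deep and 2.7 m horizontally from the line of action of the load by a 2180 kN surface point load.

Δσ_z ≈ 23.4 kPa

Boussinesq vertical stress below a point load on an elastic half-space:
Δσ_z = 3P/(2πz²) · [1 + (r/z)²]^(−5/2)
r/z = 2.7/2.4 = 1.125; [1+(r/z)²]^(−5/2) = 0.12943.
Δσ_z = 3×2180/(2π×2.4²) × 0.12943 = 180.71 × 0.12943 = 23.39 kPa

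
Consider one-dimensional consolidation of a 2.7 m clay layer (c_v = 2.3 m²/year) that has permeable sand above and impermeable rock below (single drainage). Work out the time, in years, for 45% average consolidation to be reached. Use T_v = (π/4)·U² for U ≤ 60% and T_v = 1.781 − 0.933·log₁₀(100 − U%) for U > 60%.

Drainage path length: H_d = H = 2.7 m (single drainage).
U ≤ 60%: T_v = (π/4)·U² = (π/4)×0.45² = 0.15904.
t = T_v·H_d²/c_v = 0.15904×2.7²/2.3 = 0.5041 years.

t ≈ 0.504 years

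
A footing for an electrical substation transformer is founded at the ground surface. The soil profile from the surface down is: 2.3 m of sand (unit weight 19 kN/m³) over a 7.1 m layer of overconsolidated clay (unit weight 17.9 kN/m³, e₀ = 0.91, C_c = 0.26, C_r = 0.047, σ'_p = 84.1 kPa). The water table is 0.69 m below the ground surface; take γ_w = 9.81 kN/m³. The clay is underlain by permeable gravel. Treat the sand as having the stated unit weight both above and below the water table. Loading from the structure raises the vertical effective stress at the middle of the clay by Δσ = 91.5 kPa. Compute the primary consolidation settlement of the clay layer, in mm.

S_c ≈ 268 mm

Mid-depth of clay below the ground surface: z = 2.3 + 7.1/2 = 5.85 m.
Total vertical stress at mid-clay: σ_v = 19×2.3 + 17.9×3.55 = 107.24 kPa.
Pore pressure: u = 9.81×(5.85 − 0.69) = 50.62 kPa.
Initial effective stress: σ'_0 = σ_v − u = 107.24 − 50.62 = 56.62 kPa.
Final effective stress: σ'_f = 56.62 + 91.5 = 148.12 kPa.
σ'_f = 148.12 > σ'_p = 84.1 kPa, so the stress path crosses the preconsolidation pressure — recompression up to σ'_p, then virgin compression beyond:
S_c = H/(1+e₀)·[C_r·log₁₀(σ'_p/σ'_0) + C_c·log₁₀(σ'_f/σ'_p)]
    = 7.1/1.91 × [0.047×log₁₀(84.1/56.62) + 0.26×log₁₀(148.12/84.1)]
    = 3.7173 × [0.0080758 + 0.063913] = 0.2676 m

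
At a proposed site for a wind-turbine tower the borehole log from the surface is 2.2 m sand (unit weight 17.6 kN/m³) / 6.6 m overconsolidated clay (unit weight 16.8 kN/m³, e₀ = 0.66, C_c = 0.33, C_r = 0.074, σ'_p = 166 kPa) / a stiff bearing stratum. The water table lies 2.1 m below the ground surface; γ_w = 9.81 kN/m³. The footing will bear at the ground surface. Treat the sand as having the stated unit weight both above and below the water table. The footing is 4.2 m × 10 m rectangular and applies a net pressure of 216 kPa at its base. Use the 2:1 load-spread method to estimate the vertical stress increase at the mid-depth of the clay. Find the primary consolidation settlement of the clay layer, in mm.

Mid-depth of clay below the ground surface: z = 2.2 + 6.6/2 = 5.5 m.
Total vertical stress at mid-clay: σ_v = 17.6×2.2 + 16.8×3.3 = 94.16 kPa.
Pore pressure: u = 9.81×(5.5 − 2.1) = 33.354 kPa.
Initial effective stress: σ'_0 = σ_v − u = 94.16 − 33.354 = 60.806 kPa.
Stress increase at mid-clay by the 2:1 spreading method:
Δσ = qBL/((B+z)(L+z)) = 216×4.2×10/((4.2+5.5)(10+5.5)) = 60.339 kPa
Final effective stress: σ'_f = 60.806 + 60.339 = 121.14 kPa.
σ'_f = 121.14 ≤ σ'_p = 166 kPa, so the clay remains overconsolidated and only the recompression index applies:
S_c = C_r·H/(1+e₀)·log₁₀(σ'_f/σ'_0) = 0.074×6.6/1.66×log₁₀(121.14/60.806)
    = 0.29422 × 0.29934 = 0.08807 m

S_c ≈ 88.1 mm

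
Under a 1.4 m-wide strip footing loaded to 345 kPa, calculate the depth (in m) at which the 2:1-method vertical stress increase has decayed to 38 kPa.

z ≈ 11.3 m

2:1 spreading — at depth z the loaded area has grown by z in each plan dimension:
qB/(B+z) = Δσ_z ⇒ z = qB/Δσ_z − B = 345×1.4/38 − 1.4 = 11.31 m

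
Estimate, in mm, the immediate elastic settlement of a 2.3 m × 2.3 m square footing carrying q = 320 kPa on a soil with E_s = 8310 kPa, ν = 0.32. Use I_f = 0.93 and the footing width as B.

Immediate (elastic) settlement: S_e = q·B·(1−ν²)/E_s · I_f.
S_e = 320 × 2.3 × (1 − 0.32²) / 8310 × 0.93
    = 320 × 2.3 × 0.8976 / 8310 × 0.93
    = 0.07393 m = 73.93 mm

S_e ≈ 73.9 mm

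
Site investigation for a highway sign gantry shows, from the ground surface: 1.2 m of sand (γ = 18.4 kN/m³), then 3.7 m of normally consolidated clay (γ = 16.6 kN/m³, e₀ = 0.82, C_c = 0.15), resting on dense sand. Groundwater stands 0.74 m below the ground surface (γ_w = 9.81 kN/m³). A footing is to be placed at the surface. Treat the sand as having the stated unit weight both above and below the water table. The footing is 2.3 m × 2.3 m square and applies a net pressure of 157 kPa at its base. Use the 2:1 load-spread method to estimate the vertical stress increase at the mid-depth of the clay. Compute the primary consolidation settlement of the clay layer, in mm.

S_c ≈ 89.3 mm

Mid-depth of clay below the ground surface: z = 1.2 + 3.7/2 = 3.05 m.
Total vertical stress at mid-clay: σ_v = 18.4×1.2 + 16.6×1.85 = 52.79 kPa.
Pore pressure: u = 9.81×(3.05 − 0.74) = 22.661 kPa.
Initial effective stress: σ'_0 = σ_v − u = 52.79 − 22.661 = 30.129 kPa.
Stress increase at mid-clay by the 2:1 spreading method:
Δσ = qBL/((B+z)(L+z)) = 157×2.3×2.3/((2.3+3.05)(2.3+3.05)) = 29.017 kPa
Final effective stress: σ'_f = σ'_0 + Δσ = 30.129 + 29.017 = 59.146 kPa.
Normally consolidated clay, so the full stress increment lies on the virgin compression line:
S_c = C_c·H/(1+e₀)·log₁₀(σ'_f/σ'_0) = 0.15×3.7/(1+0.82)×log₁₀(59.146/30.129)
    = 0.30495 × 0.29294 = 0.08933 m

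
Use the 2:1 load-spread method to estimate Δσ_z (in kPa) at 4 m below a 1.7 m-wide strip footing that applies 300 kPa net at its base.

Δσ_z ≈ 89.5 kPa

By the 2:1 method the load spreads at 1 horizontal : 2 vertical, so at depth z the loaded area has grown by z in each plan dimension:
Δσ = qB/(B+z) = 300×1.7/(1.7+4) = 89.474 kPa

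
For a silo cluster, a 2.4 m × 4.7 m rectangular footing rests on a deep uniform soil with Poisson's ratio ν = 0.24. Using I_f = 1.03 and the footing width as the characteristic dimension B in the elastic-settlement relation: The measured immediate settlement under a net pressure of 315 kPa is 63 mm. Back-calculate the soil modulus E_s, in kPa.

S_e = q·B·(1−ν²)/E_s · I_f  ⇒  E_s = q·B·(1−ν²)·I_f / S_e.
E_s = 315 × 2.4 × 0.9424 × 1.03 / 0.063 = 11650 kPa

E_s ≈ 11600 kPa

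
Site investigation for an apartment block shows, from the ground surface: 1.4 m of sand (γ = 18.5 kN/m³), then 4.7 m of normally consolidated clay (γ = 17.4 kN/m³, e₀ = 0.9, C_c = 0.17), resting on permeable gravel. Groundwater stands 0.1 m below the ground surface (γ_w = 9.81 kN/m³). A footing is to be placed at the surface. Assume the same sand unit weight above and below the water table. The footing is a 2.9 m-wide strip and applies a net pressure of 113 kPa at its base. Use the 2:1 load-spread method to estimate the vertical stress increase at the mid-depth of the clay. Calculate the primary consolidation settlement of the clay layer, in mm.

Mid-depth of clay below the ground surface: z = 1.4 + 4.7/2 = 3.75 m.
Total vertical stress at mid-clay: σ_v = 18.5×1.4 + 17.4×2.35 = 66.79 kPa.
Pore pressure: u = 9.81×(3.75 − 0.1) = 35.806 kPa.
Initial effective stress: σ'_0 = σ_v − u = 66.79 − 35.806 = 30.984 kPa.
Stress increase at mid-clay by the 2:1 spreading method:
Δσ = qB/(B+z) = 113×2.9/(2.9+3.75) = 49.278 kPa
Final effective stress: σ'_f = σ'_0 + Δσ = 30.984 + 49.278 = 80.262 kPa.
Normally consolidated clay, so the full stress increment lies on the virgin compression line:
S_c = C_c·H/(1+e₀)·log₁₀(σ'_f/σ'_0) = 0.17×4.7/(1+0.9)×log₁₀(80.262/30.984)
    = 0.42053 × 0.41337 = 0.1738 m

S_c ≈ 174 mm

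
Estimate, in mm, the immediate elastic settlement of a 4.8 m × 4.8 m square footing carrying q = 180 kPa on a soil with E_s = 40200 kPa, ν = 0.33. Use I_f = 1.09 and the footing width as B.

Immediate (elastic) settlement: S_e = q·B·(1−ν²)/E_s · I_f.
S_e = 180 × 4.8 × (1 − 0.33²) / 40200 × 1.09
    = 180 × 4.8 × 0.8911 / 40200 × 1.09
    = 0.02088 m = 20.88 mm

S_e ≈ 20.9 mm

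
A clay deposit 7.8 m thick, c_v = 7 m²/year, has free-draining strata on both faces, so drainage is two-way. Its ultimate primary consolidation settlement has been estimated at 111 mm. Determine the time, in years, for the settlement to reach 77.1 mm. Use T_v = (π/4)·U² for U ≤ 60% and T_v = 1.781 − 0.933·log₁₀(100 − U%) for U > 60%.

t ≈ 0.86 years

Drainage path length: H_d = H/2 = 3.9 m (double drainage).
U = S(t)/S_ult = 77.1/111 = 0.6946.
U > 60%: T_v = 1.781 − 0.933·log₁₀(100 − 69.459) = 0.39561.
t = T_v·H_d²/c_v = 0.39561×3.9²/7 = 0.8596 years.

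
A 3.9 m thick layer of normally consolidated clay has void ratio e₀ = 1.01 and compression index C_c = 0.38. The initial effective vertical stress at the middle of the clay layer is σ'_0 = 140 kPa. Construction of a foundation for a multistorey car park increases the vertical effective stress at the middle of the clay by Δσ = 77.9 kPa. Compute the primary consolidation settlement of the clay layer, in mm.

Final effective stress: σ'_f = σ'_0 + Δσ = 140 + 77.9 = 217.9 kPa.
Normally consolidated clay, so the full stress increment lies on the virgin compression line:
S_c = C_c·H/(1+e₀)·log₁₀(σ'_f/σ'_0) = 0.38×3.9/(1+1.01)×log₁₀(217.9/140)
    = 0.73731 × 0.19213 = 0.1417 m

S_c ≈ 142 mm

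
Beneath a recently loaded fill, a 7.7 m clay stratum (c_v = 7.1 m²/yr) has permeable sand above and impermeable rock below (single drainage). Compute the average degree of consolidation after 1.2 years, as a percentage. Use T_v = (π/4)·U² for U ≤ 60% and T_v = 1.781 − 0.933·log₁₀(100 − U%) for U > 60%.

Drainage path length: H_d = H = 7.7 m (single drainage).
T_v = c_v·t/H_d² = 7.1×1.2/7.7² = 0.1437.
T_v = 0.1437 corresponds to the U ≤ 60% branch:
U = √(4T_v/π) = 0.4277

U ≈ 42.8 %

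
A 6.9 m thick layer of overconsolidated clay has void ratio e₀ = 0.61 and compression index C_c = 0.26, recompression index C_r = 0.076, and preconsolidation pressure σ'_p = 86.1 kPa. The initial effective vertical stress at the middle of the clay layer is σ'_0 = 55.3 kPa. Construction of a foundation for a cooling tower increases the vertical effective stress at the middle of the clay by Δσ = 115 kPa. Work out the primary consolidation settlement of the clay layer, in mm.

Final effective stress: σ'_f = 55.3 + 115 = 170.3 kPa.
σ'_f = 170.3 > σ'_p = 86.1 kPa, so the stress path crosses the preconsolidation pressure — recompression up to σ'_p, then virgin compression beyond:
S_c = H/(1+e₀)·[C_r·log₁₀(σ'_p/σ'_0) + C_c·log₁₀(σ'_f/σ'_p)]
    = 6.9/1.61 × [0.076×log₁₀(86.1/55.3) + 0.26×log₁₀(170.3/86.1)]
    = 4.2857 × [0.014613 + 0.077015] = 0.3927 m

S_c ≈ 393 mm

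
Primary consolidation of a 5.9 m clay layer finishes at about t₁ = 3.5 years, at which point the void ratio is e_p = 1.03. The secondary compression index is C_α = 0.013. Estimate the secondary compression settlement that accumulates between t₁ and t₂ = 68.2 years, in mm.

Secondary compression: S_s = C_α·H/(1+e_p)·log₁₀(t₂/t₁)
S_s = 0.013×5.9/(1+1.03)×log₁₀(68.2/3.5)
    = 0.03778 × 1.29 = 0.04873 m

S_s ≈ 48.7 mm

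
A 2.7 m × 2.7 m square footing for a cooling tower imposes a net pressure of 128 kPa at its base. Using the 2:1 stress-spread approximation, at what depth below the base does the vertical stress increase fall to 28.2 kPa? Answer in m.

z ≈ 3.05 m

2:1 spreading — at depth z the loaded area has grown by z in each plan dimension:
qB²/(B+z)² = Δσ_z ⇒ z = B(√(q/Δσ_z) − 1) = 2.7×(√(128/28.2) − 1) = 3.052 m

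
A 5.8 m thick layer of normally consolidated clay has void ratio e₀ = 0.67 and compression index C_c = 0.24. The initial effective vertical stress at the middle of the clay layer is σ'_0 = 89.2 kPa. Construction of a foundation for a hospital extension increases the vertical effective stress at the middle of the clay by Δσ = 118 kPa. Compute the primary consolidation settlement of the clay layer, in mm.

S_c ≈ 305 mm

Final effective stress: σ'_f = σ'_0 + Δσ = 89.2 + 118 = 207.2 kPa.
Normally consolidated clay, so the full stress increment lies on the virgin compression line:
S_c = C_c·H/(1+e₀)·log₁₀(σ'_f/σ'_0) = 0.24×5.8/(1+0.67)×log₁₀(207.2/89.2)
    = 0.83353 × 0.36602 = 0.3051 m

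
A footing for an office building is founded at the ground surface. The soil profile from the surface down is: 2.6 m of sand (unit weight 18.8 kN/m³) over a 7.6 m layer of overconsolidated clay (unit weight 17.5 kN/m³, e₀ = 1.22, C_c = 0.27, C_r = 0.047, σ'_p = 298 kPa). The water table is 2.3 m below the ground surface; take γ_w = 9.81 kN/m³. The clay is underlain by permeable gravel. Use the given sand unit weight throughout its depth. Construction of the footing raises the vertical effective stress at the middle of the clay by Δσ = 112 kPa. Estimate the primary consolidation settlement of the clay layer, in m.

Mid-depth of clay below the ground surface: z = 2.6 + 7.6/2 = 6.4 m.
Total vertical stress at mid-clay: σ_v = 18.8×2.6 + 17.5×3.8 = 115.38 kPa.
Pore pressure: u = 9.81×(6.4 − 2.3) = 40.221 kPa.
Initial effective stress: σ'_0 = σ_v − u = 115.38 − 40.221 = 75.159 kPa.
Final effective stress: σ'_f = 75.159 + 112 = 187.16 kPa.
σ'_f = 187.16 ≤ σ'_p = 298 kPa, so the clay remains overconsolidated and only the recompression index applies:
S_c = C_r·H/(1+e₀)·log₁₀(σ'_f/σ'_0) = 0.047×7.6/2.22×log₁₀(187.16/75.159)
    = 0.1609 × 0.39623 = 0.06375 m

S_c ≈ 0.0638 m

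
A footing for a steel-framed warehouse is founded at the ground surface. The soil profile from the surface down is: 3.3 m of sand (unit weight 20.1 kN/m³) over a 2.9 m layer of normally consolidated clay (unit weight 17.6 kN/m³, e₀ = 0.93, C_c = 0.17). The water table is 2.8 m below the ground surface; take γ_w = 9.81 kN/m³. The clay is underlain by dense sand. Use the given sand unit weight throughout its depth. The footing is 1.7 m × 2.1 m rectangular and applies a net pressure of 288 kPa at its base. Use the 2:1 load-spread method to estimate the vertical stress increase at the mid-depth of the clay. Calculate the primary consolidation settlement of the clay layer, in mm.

S_c ≈ 30.8 mm

Mid-depth of clay below the ground surface: z = 3.3 + 2.9/2 = 4.75 m.
Total vertical stress at mid-clay: σ_v = 20.1×3.3 + 17.6×1.45 = 91.85 kPa.
Pore pressure: u = 9.81×(4.75 − 2.8) = 19.13 kPa.
Initial effective stress: σ'_0 = σ_v − u = 91.85 − 19.13 = 72.72 kPa.
Stress increase at mid-clay by the 2:1 spreading method:
Δσ = qBL/((B+z)(L+z)) = 288×1.7×2.1/((1.7+4.75)(2.1+4.75)) = 23.271 kPa
Final effective stress: σ'_f = σ'_0 + Δσ = 72.72 + 23.271 = 95.991 kPa.
Normally consolidated clay, so the full stress increment lies on the virgin compression line:
S_c = C_c·H/(1+e₀)·log₁₀(σ'_f/σ'_0) = 0.17×2.9/(1+0.93)×log₁₀(95.991/72.72)
    = 0.25544 × 0.12058 = 0.0308 m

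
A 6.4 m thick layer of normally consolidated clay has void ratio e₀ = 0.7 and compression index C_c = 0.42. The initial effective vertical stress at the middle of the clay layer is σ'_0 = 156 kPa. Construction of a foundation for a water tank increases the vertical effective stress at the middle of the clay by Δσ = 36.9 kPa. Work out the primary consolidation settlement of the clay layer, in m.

S_c ≈ 0.146 m

Final effective stress: σ'_f = σ'_0 + Δσ = 156 + 36.9 = 192.9 kPa.
Normally consolidated clay, so the full stress increment lies on the virgin compression line:
S_c = C_c·H/(1+e₀)·log₁₀(σ'_f/σ'_0) = 0.42×6.4/(1+0.7)×log₁₀(192.9/156)
    = 1.5812 × 0.092208 = 0.1458 m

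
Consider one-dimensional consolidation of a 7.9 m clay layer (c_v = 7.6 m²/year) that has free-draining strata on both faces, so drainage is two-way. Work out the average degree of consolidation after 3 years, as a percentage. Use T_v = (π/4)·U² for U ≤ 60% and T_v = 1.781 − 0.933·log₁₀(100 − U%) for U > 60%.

Drainage path length: H_d = H/2 = 3.95 m (double drainage).
T_v = c_v·t/H_d² = 7.6×3/3.95² = 1.4613.
T_v = 1.4613 corresponds to the U > 60% branch:
U = 1 − 10^((1.781 − T_v)/0.933)/100 = 0.978

U ≈ 97.8 %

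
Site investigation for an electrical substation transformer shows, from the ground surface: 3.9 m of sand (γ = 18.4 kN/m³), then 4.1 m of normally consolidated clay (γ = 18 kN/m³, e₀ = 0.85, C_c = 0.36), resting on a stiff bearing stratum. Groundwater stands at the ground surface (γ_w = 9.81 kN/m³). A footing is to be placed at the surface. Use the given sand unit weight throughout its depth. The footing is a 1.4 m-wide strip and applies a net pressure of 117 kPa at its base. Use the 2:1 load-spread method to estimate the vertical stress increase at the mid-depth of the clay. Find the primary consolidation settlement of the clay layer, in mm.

Mid-depth of clay below the ground surface: z = 3.9 + 4.1/2 = 5.95 m.
Total vertical stress at mid-clay: σ_v = 18.4×3.9 + 18×2.05 = 108.66 kPa.
Pore pressure: u = 9.81×(5.95 − 0) = 58.37 kPa.
Initial effective stress: σ'_0 = σ_v − u = 108.66 − 58.37 = 50.29 kPa.
Stress increase at mid-clay by the 2:1 spreading method:
Δσ = qB/(B+z) = 117×1.4/(1.4+5.95) = 22.286 kPa
Final effective stress: σ'_f = σ'_0 + Δσ = 50.29 + 22.286 = 72.576 kPa.
Normally consolidated clay, so the full stress increment lies on the virgin compression line:
S_c = C_c·H/(1+e₀)·log₁₀(σ'_f/σ'_0) = 0.36×4.1/(1+0.85)×log₁₀(72.576/50.29)
    = 0.79784 × 0.15931 = 0.1271 m

S_c ≈ 127 mm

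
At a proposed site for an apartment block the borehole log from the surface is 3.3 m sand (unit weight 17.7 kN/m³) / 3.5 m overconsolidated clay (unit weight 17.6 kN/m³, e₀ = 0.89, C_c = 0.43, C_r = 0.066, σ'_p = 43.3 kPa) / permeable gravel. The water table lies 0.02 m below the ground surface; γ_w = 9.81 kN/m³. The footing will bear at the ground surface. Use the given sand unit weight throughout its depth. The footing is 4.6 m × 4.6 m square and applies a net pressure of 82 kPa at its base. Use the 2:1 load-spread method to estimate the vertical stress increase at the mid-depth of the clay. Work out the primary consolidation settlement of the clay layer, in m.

S_c ≈ 0.108 m

Mid-depth of clay below the ground surface: z = 3.3 + 3.5/2 = 5.05 m.
Total vertical stress at mid-clay: σ_v = 17.7×3.3 + 17.6×1.75 = 89.21 kPa.
Pore pressure: u = 9.81×(5.05 − 0.02) = 49.344 kPa.
Initial effective stress: σ'_0 = σ_v − u = 89.21 − 49.344 = 39.866 kPa.
Stress increase at mid-clay by the 2:1 spreading method:
Δσ = qBL/((B+z)(L+z)) = 82×4.6×4.6/((4.6+5.05)(4.6+5.05)) = 18.633 kPa
Final effective stress: σ'_f = 39.866 + 18.633 = 58.499 kPa.
σ'_f = 58.499 > σ'_p = 43.3 kPa, so the stress path crosses the preconsolidation pressure — recompression up to σ'_p, then virgin compression beyond:
S_c = H/(1+e₀)·[C_r·log₁₀(σ'_p/σ'_0) + C_c·log₁₀(σ'_f/σ'_p)]
    = 3.5/1.89 × [0.066×log₁₀(43.3/39.866) + 0.43×log₁₀(58.499/43.3)]
    = 1.8519 × [0.0023684 + 0.056184] = 0.1084 m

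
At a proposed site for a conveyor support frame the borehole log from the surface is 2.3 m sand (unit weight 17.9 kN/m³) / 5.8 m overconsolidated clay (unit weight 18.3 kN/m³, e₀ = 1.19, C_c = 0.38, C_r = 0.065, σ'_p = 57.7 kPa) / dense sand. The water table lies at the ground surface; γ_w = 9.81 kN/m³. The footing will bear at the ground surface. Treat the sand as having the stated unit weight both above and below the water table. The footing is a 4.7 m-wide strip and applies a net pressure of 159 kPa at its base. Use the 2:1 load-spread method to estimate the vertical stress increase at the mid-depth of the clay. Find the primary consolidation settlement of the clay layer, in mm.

S_c ≈ 337 mm

Mid-depth of clay below the ground surface: z = 2.3 + 5.8/2 = 5.2 m.
Total vertical stress at mid-clay: σ_v = 17.9×2.3 + 18.3×2.9 = 94.24 kPa.
Pore pressure: u = 9.81×(5.2 − 0) = 51.012 kPa.
Initial effective stress: σ'_0 = σ_v − u = 94.24 − 51.012 = 43.228 kPa.
Stress increase at mid-clay by the 2:1 spreading method:
Δσ = qB/(B+z) = 159×4.7/(4.7+5.2) = 75.485 kPa
Final effective stress: σ'_f = 43.228 + 75.485 = 118.71 kPa.
σ'_f = 118.71 > σ'_p = 57.7 kPa, so the stress path crosses the preconsolidation pressure — recompression up to σ'_p, then virgin compression beyond:
S_c = H/(1+e₀)·[C_r·log₁₀(σ'_p/σ'_0) + C_c·log₁₀(σ'_f/σ'_p)]
    = 5.8/2.19 × [0.065×log₁₀(57.7/43.228) + 0.38×log₁₀(118.71/57.7)]
    = 2.6484 × [0.0081517 + 0.11906] = 0.3369 m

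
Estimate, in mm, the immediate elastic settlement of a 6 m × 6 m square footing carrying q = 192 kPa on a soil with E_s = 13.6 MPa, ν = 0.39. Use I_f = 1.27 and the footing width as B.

Immediate (elastic) settlement: S_e = q·B·(1−ν²)/E_s · I_f.
E_s = 13.6 MPa = 13600 kPa.
S_e = 192 × 6 × (1 − 0.39²) / 13600 × 1.27
    = 192 × 6 × 0.8479 / 13600 × 1.27
    = 0.09121 m = 91.21 mm

S_e ≈ 91.2 mm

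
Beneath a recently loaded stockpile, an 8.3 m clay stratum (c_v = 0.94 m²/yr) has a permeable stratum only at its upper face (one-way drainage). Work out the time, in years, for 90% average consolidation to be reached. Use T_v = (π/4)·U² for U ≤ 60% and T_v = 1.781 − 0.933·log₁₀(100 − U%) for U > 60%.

t ≈ 62.1 years

Drainage path length: H_d = H = 8.3 m (single drainage).
U > 60%: T_v = 1.781 − 0.933·log₁₀(100 − 90) = 0.848.
t = T_v·H_d²/c_v = 0.848×8.3²/0.94 = 62.15 years.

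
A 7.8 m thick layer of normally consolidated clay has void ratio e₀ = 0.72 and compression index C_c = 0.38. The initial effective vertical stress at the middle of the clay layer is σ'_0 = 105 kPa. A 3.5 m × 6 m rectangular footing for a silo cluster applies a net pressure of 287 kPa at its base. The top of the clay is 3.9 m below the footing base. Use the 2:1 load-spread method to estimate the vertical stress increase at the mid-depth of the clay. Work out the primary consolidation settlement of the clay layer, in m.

S_c ≈ 0.235 m

Mid-depth of clay below the footing base: z = 3.9 + 7.8/2 = 7.8 m.
Stress increase at mid-clay by the 2:1 spreading method:
Δσ = qBL/((B+z)(L+z)) = 287×3.5×6/((3.5+7.8)(6+7.8)) = 38.649 kPa
Final effective stress: σ'_f = σ'_0 + Δσ = 105 + 38.649 = 143.65 kPa.
Normally consolidated clay, so the full stress increment lies on the virgin compression line:
S_c = C_c·H/(1+e₀)·log₁₀(σ'_f/σ'_0) = 0.38×7.8/(1+0.72)×log₁₀(143.65/105)
    = 1.7233 × 0.13612 = 0.2346 m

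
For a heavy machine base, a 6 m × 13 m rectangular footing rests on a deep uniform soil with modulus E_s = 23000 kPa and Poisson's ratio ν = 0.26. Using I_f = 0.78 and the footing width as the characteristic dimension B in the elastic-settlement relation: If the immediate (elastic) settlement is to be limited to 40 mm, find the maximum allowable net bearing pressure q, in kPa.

q ≈ 211 kPa

S_e = q·B·(1−ν²)/E_s · I_f  ⇒  q = S_e·E_s / (B·(1−ν²)·I_f).
q = 0.04 × 23000 / (6 × 0.9324 × 0.78) = 210.8 kPa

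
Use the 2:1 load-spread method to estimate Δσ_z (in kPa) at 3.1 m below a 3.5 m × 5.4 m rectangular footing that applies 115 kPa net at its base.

Δσ_z ≈ 38.7 kPa

By the 2:1 method the load spreads at 1 horizontal : 2 vertical, so at depth z the loaded area has grown by z in each plan dimension:
Δσ = qBL/((B+z)(L+z)) = 115×3.5×5.4/((3.5+3.1)(5.4+3.1)) = 38.743 kPa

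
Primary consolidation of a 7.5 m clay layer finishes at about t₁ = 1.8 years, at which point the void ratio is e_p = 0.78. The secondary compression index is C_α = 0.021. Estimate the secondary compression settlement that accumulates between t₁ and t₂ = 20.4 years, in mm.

S_s ≈ 93.3 mm

Secondary compression: S_s = C_α·H/(1+e_p)·log₁₀(t₂/t₁)
S_s = 0.021×7.5/(1+0.78)×log₁₀(20.4/1.8)
    = 0.08848 × 1.054 = 0.09329 m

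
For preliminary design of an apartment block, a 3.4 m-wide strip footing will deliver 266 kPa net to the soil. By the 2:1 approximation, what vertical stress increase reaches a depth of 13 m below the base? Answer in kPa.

Δσ_z ≈ 55.1 kPa

By the 2:1 method the load spreads at 1 horizontal : 2 vertical, so at depth z the loaded area has grown by z in each plan dimension:
Δσ = qB/(B+z) = 266×3.4/(3.4+13) = 55.146 kPa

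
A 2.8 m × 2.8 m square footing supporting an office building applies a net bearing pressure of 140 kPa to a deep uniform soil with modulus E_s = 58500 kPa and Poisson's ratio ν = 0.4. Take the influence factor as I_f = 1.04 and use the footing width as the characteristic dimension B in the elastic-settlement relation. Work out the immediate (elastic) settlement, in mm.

S_e ≈ 5.85 mm

Immediate (elastic) settlement: S_e = q·B·(1−ν²)/E_s · I_f.
S_e = 140 × 2.8 × (1 − 0.4²) / 58500 × 1.04
    = 140 × 2.8 × 0.84 / 58500 × 1.04
    = 0.005854 m = 5.854 mm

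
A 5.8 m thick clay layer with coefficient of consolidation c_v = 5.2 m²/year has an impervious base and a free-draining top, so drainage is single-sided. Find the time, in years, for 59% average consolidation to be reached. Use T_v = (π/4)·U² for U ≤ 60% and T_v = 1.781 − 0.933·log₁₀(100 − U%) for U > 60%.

t ≈ 1.77 years

Drainage path length: H_d = H = 5.8 m (single drainage).
U ≤ 60%: T_v = (π/4)·U² = (π/4)×0.59² = 0.2734.
t = T_v·H_d²/c_v = 0.2734×5.8²/5.2 = 1.769 years.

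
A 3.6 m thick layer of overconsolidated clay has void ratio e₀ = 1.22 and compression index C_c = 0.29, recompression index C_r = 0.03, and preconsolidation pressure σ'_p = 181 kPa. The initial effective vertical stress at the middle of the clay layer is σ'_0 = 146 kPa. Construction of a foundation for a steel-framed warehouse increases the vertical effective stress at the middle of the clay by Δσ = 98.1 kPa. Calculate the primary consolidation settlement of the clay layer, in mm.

Final effective stress: σ'_f = 146 + 98.1 = 244.1 kPa.
σ'_f = 244.1 > σ'_p = 181 kPa, so the stress path crosses the preconsolidation pressure — recompression up to σ'_p, then virgin compression beyond:
S_c = H/(1+e₀)·[C_r·log₁₀(σ'_p/σ'_0) + C_c·log₁₀(σ'_f/σ'_p)]
    = 3.6/2.22 × [0.03×log₁₀(181/146) + 0.29×log₁₀(244.1/181)]
    = 1.6216 × [0.0027998 + 0.037668] = 0.06562 m

S_c ≈ 65.6 mm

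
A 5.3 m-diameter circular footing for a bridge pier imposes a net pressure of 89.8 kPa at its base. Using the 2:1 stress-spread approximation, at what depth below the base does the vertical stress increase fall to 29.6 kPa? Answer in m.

z ≈ 3.93 m

2:1 spreading — at depth z the loaded area has grown by z in each plan dimension:
qD²/(D+z)² = Δσ_z ⇒ z = D(√(q/Δσ_z) − 1) = 5.3×(√(89.8/29.6) − 1) = 3.931 m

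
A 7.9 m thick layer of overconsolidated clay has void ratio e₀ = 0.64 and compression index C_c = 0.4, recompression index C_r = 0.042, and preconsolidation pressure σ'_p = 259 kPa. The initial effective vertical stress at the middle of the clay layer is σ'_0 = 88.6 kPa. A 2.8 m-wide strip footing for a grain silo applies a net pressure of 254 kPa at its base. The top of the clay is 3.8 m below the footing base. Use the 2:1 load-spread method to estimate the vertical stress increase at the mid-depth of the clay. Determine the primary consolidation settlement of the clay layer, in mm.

Mid-depth of clay below the footing base: z = 3.8 + 7.9/2 = 7.75 m.
Stress increase at mid-clay by the 2:1 spreading method:
Δσ = qB/(B+z) = 254×2.8/(2.8+7.75) = 67.412 kPa
Final effective stress: σ'_f = 88.6 + 67.412 = 156.01 kPa.
σ'_f = 156.01 ≤ σ'_p = 259 kPa, so the clay remains overconsolidated and only the recompression index applies:
S_c = C_r·H/(1+e₀)·log₁₀(σ'_f/σ'_0) = 0.042×7.9/1.64×log₁₀(156.01/88.6)
    = 0.20232 × 0.24572 = 0.04971 m

S_c ≈ 49.7 mm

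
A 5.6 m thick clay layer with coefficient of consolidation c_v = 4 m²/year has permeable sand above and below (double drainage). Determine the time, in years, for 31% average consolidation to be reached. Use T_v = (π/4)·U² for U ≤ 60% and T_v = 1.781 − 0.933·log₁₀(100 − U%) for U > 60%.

t ≈ 0.148 years

Drainage path length: H_d = H/2 = 2.8 m (double drainage).
U ≤ 60%: T_v = (π/4)·U² = (π/4)×0.31² = 0.075477.
t = T_v·H_d²/c_v = 0.075477×2.8²/4 = 0.1479 years.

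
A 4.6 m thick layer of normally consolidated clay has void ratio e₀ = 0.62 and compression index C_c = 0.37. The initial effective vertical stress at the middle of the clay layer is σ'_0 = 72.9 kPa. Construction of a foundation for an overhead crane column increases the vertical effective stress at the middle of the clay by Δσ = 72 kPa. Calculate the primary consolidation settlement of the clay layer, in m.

S_c ≈ 0.313 m

Final effective stress: σ'_f = σ'_0 + Δσ = 72.9 + 72 = 144.9 kPa.
Normally consolidated clay, so the full stress increment lies on the virgin compression line:
S_c = C_c·H/(1+e₀)·log₁₀(σ'_f/σ'_0) = 0.37×4.6/(1+0.62)×log₁₀(144.9/72.9)
    = 1.0506 × 0.29834 = 0.3134 m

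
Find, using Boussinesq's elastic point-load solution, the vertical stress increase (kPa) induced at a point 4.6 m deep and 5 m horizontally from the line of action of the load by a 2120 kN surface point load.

Boussinesq vertical stress below a point load on an elastic half-space:
Δσ_z = 3P/(2πz²) · [1 + (r/z)²]^(−5/2)
r/z = 5/4.6 = 1.087; [1+(r/z)²]^(−5/2) = 0.14227.
Δσ_z = 3×2120/(2π×4.6²) × 0.14227 = 47.837 × 0.14227 = 6.806 kPa

Δσ_z ≈ 6.81 kPa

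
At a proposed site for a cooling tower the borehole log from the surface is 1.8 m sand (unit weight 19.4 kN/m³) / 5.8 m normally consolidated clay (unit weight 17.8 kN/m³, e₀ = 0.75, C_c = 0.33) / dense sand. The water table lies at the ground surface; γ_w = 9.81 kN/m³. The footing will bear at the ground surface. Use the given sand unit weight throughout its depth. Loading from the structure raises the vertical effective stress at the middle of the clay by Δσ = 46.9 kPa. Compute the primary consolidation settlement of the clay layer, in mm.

S_c ≈ 366 mm

Mid-depth of clay below the ground surface: z = 1.8 + 5.8/2 = 4.7 m.
Total vertical stress at mid-clay: σ_v = 19.4×1.8 + 17.8×2.9 = 86.54 kPa.
Pore pressure: u = 9.81×(4.7 − 0) = 46.107 kPa.
Initial effective stress: σ'_0 = σ_v − u = 86.54 − 46.107 = 40.433 kPa.
Final effective stress: σ'_f = σ'_0 + Δσ = 40.433 + 46.9 = 87.333 kPa.
Normally consolidated clay, so the full stress increment lies on the virgin compression line:
S_c = C_c·H/(1+e₀)·log₁₀(σ'_f/σ'_0) = 0.33×5.8/(1+0.75)×log₁₀(87.333/40.433)
    = 1.0937 × 0.33444 = 0.3658 m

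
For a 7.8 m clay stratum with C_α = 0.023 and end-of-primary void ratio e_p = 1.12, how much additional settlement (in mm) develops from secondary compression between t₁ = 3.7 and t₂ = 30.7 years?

S_s ≈ 77.8 mm

Secondary compression: S_s = C_α·H/(1+e_p)·log₁₀(t₂/t₁)
S_s = 0.023×7.8/(1+1.12)×log₁₀(30.7/3.7)
    = 0.08462 × 0.9189 = 0.07776 m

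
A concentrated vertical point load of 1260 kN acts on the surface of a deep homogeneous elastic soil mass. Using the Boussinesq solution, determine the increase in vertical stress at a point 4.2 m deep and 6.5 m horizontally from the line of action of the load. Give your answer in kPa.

Boussinesq vertical stress below a point load on an elastic half-space:
Δσ_z = 3P/(2πz²) · [1 + (r/z)²]^(−5/2)
r/z = 6.5/4.2 = 1.5476; [1+(r/z)²]^(−5/2) = 0.047083.
Δσ_z = 3×1260/(2π×4.2²) × 0.047083 = 34.105 × 0.047083 = 1.606 kPa

Δσ_z ≈ 1.61 kPa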